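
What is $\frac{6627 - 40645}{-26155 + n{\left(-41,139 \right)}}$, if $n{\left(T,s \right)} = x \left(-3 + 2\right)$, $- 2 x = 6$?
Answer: $\frac{17009}{13076} \approx 1.3008$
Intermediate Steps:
$x = -3$ ($x = \left(- \frac{1}{2}\right) 6 = -3$)
$n{\left(T,s \right)} = 3$ ($n{\left(T,s \right)} = - 3 \left(-3 + 2\right) = \left(-3\right) \left(-1\right) = 3$)
$\frac{6627 - 40645}{-26155 + n{\left(-41,139 \right)}} = \frac{6627 - 40645}{-26155 + 3} = - \frac{34018}{-26152} = \left(-34018\right) \left(- \frac{1}{26152}\right) = \frac{17009}{13076}$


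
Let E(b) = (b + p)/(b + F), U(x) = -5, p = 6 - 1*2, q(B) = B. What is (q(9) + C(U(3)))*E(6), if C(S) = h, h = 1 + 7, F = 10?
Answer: 85/8 ≈ 10.625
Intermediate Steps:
p = 4 (p = 6 - 2 = 4)
E(b) = (4 + b)/(10 + b) (E(b) = (b + 4)/(b + 10) = (4 + b)/(10 + b))
h = 8
C(S) = 8
(q(9) + C(U(3)))*E(6) = (9 + 8)*((4 + 6)/(10 + 6)) = 17*(10/16) = 17*((1/16)*10) = 17*(5/8) = 85/8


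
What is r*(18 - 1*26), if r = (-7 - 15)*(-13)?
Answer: -2288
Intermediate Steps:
r = 286 (r = -22*(-13) = 286)
r*(18 - 1*26) = 286*(18 - 1*26) = 286*(18 - 26) = 286*(-8) = -2288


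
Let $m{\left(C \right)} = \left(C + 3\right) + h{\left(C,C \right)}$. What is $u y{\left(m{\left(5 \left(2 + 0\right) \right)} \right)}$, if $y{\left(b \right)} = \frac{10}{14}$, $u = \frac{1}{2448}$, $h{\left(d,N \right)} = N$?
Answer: $\frac{5}{17136} \approx 0.00029178$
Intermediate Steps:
$m{\left(C \right)} = 3 + 2 C$ ($m{\left(C \right)} = \left(C + 3\right) + C = \left(3 + C\right) + C = 3 + 2 C$)
$u = \frac{1}{2448} \approx 0.0004085$
$y{\left(b \right)} = \frac{5}{7}$ ($y{\left(b \right)} = 10 \cdot \frac{1}{14} = \frac{5}{7}$)
$u y{\left(m{\left(5 \left(2 + 0\right) \right)} \right)} = \frac{1}{2448} \cdot \frac{5}{7} = \frac{5}{17136}$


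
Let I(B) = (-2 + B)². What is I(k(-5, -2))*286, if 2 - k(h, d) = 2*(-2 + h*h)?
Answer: 605176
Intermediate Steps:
k(h, d) = 6 - 2*h² (k(h, d) = 2 - 2*(-2 + h*h) = 2 - 2*(-2 + h²) = 2 - (-4 + 2*h²) = 2 + (4 - 2*h²) = 6 - 2*h²)
I(k(-5, -2))*286 = (-2 + (6 - 2*(-5)²))²*286 = (-2 + (6 - 2*25))²*286 = (-2 + (6 - 50))²*286 = (-2 - 44)²*286 = (-46)²*286 = 2116*286 = 605176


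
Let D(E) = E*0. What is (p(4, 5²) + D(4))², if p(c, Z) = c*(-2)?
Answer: 64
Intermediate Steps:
p(c, Z) = -2*c
D(E) = 0
(p(4, 5²) + D(4))² = (-2*4 + 0)² = (-8 + 0)² = (-8)² = 64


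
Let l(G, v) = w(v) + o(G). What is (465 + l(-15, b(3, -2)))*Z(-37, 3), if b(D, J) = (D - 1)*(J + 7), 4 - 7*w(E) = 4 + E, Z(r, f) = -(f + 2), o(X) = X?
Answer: -15700/7 ≈ -2242.9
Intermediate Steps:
Z(r, f) = -2 - f (Z(r, f) = -(2 + f) = -2 - f)
w(E) = -E/7 (w(E) = 4/7 - (4 + E)/7 = 4/7 + (-4/7 - E/7) = -E/7)
b(D, J) = (-1 + D)*(7 + J)
l(G, v) = G - v/7 (l(G, v) = -v/7 + G = G - v/7)
(465 + l(-15, b(3, -2)))*Z(-37, 3) = (465 + (-15 - (-7 - 1*(-2) + 7*3 + 3*(-2))/7))*(-2 - 1*3) = (465 + (-15 - (-7 + 2 + 21 - 6)/7))*(-2 - 3) = (465 + (-15 - ⅐*10))*(-5) = (465 + (-15 - 10/7))*(-5) = (465 - 115/7)*(-5) = (3140/7)*(-5) = -15700/7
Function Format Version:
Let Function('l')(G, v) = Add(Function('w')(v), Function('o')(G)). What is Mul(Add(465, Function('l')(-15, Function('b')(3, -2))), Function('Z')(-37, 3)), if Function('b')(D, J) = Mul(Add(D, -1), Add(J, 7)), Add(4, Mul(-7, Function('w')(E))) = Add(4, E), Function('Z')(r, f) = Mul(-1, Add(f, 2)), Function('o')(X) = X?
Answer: Rational(-15700, 7) ≈ -2242.9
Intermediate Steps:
Function('Z')(r, f) = Add(-2, Mul(-1, f)) (Function('Z')(r, f) = Mul(-1, Add(2, f)) = Add(-2, Mul(-1, f)))
Function('w')(E) = Mul(Rational(-1, 7), E) (Function('w')(E) = Add(Rational(4, 7), Mul(Rational(-1, 7), Add(4, E))) = Add(Rational(4, 7), Add(Rational(-4, 7), Mul(Rational(-1, 7), E))) = Mul(Rational(-1, 7), E))
Function('b')(D, J) = Mul(Add(-1, D), Add(7, J))
Function('l')(G, v) = Add(G, Mul(Rational(-1, 7), v)) (Function('l')(G, v) = Add(Mul(Rational(-1, 7), v), G) = Add(G, Mul(Rational(-1, 7), v)))
Mul(Add(465, Function('l')(-15, Function('b')(3, -2))), Function('Z')(-37, 3)) = Mul(Add(465, Add(-15, Mul(Rational(-1, 7), Add(-7, Mul(-1, -2), Mul(7, 3), Mul(3, -2))))), Add(-2, Mul(-1, 3))) = Mul(Add(465, Add(-15, Mul(Rational(-1, 7), Add(-7, 2, 21, -6)))), Add(-2, -3)) = Mul(Add(465, Add(-15, Mul(Rational(-1, 7), 10))), -5) = Mul(Add(465, Add(-15, Rational(-10, 7))), -5) = Mul(Add(465, Rational(-115, 7)), -5) = Mul(Rational(3140, 7), -5) = Rational(-15700, 7)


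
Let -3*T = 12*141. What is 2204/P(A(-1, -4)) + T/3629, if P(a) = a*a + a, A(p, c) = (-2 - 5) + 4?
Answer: 3997466/10887 ≈ 367.18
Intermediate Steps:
A(p, c) = -3 (A(p, c) = -7 + 4 = -3)
T = -564 (T = -4*141 = -⅓*1692 = -564)
P(a) = a + a² (P(a) = a² + a = a + a²)
2204/P(A(-1, -4)) + T/3629 = 2204/((-3*(1 - 3))) - 564/3629 = 2204/((-3*(-2))) - 564*1/3629 = 2204/6 - 564/3629 = 2204*(⅙) - 564/3629 = 1102/3 - 564/3629 = 3997466/10887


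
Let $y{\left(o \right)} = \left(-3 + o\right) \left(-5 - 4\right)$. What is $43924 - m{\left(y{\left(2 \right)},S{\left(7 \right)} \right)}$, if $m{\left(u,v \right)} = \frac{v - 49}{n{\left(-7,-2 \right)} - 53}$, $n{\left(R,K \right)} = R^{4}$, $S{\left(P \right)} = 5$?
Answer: $\frac{25783399}{587} \approx 43924.0$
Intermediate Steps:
$y{\left(o \right)} = 27 - 9 o$ ($y{\left(o \right)} = \left(-3 + o\right) \left(-9\right) = 27 - 9 o$)
$m{\left(u,v \right)} = - \frac{49}{2348} + \frac{v}{2348}$ ($m{\left(u,v \right)} = \frac{v - 49}{\left(-7\right)^{4} - 53} = \frac{-49 + v}{2401 - 53} = \frac{-49 + v}{2348} = \left(-49 + v\right) \frac{1}{2348} = - \frac{49}{2348} + \frac{v}{2348}$)
$43924 - m{\left(y{\left(2 \right)},S{\left(7 \right)} \right)} = 43924 - \left(- \frac{49}{2348} + \frac{1}{2348} \cdot 5\right) = 43924 - \left(- \frac{49}{2348} + \frac{5}{2348}\right) = 43924 - - \frac{11}{587} = 43924 + \frac{11}{587} = \frac{25783399}{587}$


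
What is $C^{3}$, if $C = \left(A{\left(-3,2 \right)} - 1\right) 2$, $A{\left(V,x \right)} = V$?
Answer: $-512$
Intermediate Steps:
$C = -8$ ($C = \left(-3 - 1\right) 2 = \left(-4\right) 2 = -8$)
$C^{3} = \left(-8\right)^{3} = -512$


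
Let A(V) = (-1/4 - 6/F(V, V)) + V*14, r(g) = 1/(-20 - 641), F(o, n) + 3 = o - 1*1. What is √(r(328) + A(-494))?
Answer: I*√83270105851129/109726 ≈ 83.164*I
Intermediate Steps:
F(o, n) = -4 + o (F(o, n) = -3 + (o - 1*1) = -3 + (o - 1) = -3 + (-1 + o) = -4 + o)
r(g) = -1/661 (r(g) = 1/(-661) = -1/661)
A(V) = -¼ - 6/(-4 + V) + 14*V (A(V) = (-1/4 - 6/(-4 + V)) + V*14 = (-1*¼ - 6/(-4 + V)) + 14*V = (-¼ - 6/(-4 + V)) + 14*V = -¼ - 6/(-4 + V) + 14*V)
√(r(328) + A(-494)) = √(-1/661 + (-24 + (-1 + 56*(-494))*(-4 - 494))/(4*(-4 - 494))) = √(-1/661 + (¼)*(-24 + (-1 - 27664)*(-498))/(-498)) = √(-1/661 + (¼)*(-1/498)*(-24 - 27665*(-498))) = √(-1/661 + (¼)*(-1/498)*(-24 + 13777170)) = √(-1/661 + (¼)*(-1/498)*13777146) = √(-1/661 - 2296191/332) = √(-1517782583/219452) = I*√83270105851129/109726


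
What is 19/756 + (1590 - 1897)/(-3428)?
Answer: 37153/323946 ≈ 0.11469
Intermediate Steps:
19/756 + (1590 - 1897)/(-3428) = 19*(1/756) - 307*(-1/3428) = 19/756 + 307/3428 = 37153/323946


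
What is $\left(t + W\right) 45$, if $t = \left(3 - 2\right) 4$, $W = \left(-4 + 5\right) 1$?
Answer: $225$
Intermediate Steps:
$W = 1$ ($W = 1 \cdot 1 = 1$)
$t = 4$ ($t = 1 \cdot 4 = 4$)
$\left(t + W\right) 45 = \left(4 + 1\right) 45 = 5 \cdot 45 = 225$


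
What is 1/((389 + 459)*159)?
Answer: 1/134832 ≈ 7.4166e-6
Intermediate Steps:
1/((389 + 459)*159) = (1/159)/848 = (1/848)*(1/159) = 1/134832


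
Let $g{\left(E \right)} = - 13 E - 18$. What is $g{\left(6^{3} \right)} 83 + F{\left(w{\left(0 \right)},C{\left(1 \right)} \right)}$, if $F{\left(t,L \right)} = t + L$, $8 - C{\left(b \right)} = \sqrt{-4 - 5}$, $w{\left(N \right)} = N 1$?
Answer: $-234550 - 3 i \approx -2.3455 \cdot 10^{5} - 3.0 i$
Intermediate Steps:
$g{\left(E \right)} = -18 - 13 E$
$w{\left(N \right)} = N$
$C{\left(b \right)} = 8 - 3 i$ ($C{\left(b \right)} = 8 - \sqrt{-4 - 5} = 8 - \sqrt{-9} = 8 - 3 i$)
$F{\left(t,L \right)} = L + t$
$g{\left(6^{3} \right)} 83 + F{\left(w{\left(0 \right)},C{\left(1 \right)} \right)} = \left(-18 - 13 \cdot 6^{3}\right) 83 + \left(\left(8 - 3 i\right) + 0\right) = \left(-18 - 2808\right) 83 + \left(8 - 3 i\right) = \left(-2826\right) 83 + \left(8 - 3 i\right) = -234558 + \left(8 - 3 i\right) = -234550 - 3 i$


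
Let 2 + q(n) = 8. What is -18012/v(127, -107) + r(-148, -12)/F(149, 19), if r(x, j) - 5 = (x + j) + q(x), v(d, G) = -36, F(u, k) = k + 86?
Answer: 17462/35 ≈ 498.91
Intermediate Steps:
q(n) = 6 (q(n) = -2 + 8 = 6)
F(u, k) = 86 + k
r(x, j) = 11 + j + x (r(x, j) = 5 + ((x + j) + 6) = 5 + ((j + x) + 6) = 5 + (6 + j + x) = 11 + j + x)
-18012/v(127, -107) + r(-148, -12)/F(149, 19) = -18012/(-36) + (11 - 12 - 148)/(86 + 19) = -18012*(-1/36) - 149/105 = 1501/3 - 149*1/105 = 1501/3 - 149/105 = 17462/35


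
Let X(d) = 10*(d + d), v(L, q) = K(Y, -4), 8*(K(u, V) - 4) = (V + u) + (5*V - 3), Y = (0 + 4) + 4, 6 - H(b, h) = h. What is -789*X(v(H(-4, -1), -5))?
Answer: -51285/2 ≈ -25643.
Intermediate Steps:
H(b, h) = 6 - h
Y = 8 (Y = 4 + 4 = 8)
K(u, V) = 29/8 + u/8 + 3*V/4 (K(u, V) = 4 + ((V + u) + (5*V - 3))/8 = 4 + ((V + u) + (-3 + 5*V))/8 = 4 + (-3 + u + 6*V)/8 = 4 + (-3/8 + u/8 + 3*V/4) = 29/8 + u/8 + 3*V/4)
v(L, q) = 13/8 (v(L, q) = 29/8 + (⅛)*8 + (¾)*(-4) = 29/8 + 1 - 3 = 13/8)
X(d) = 20*d (X(d) = 10*(2*d) = 20*d)
-789*X(v(H(-4, -1), -5)) = -15780*13/8 = -789*65/2 = -51285/2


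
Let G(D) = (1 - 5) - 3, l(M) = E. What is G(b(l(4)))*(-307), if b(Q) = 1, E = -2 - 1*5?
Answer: 2149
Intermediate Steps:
E = -7 (E = -2 - 5 = -7)
l(M) = -7
G(D) = -7 (G(D) = -4 - 3 = -7)
G(b(l(4)))*(-307) = -7*(-307) = 2149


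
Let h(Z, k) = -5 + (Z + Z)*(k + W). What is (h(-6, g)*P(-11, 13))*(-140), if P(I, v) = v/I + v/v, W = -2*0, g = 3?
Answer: -11480/11 ≈ -1043.6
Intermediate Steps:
W = 0
P(I, v) = 1 + v/I (P(I, v) = v/I + 1 = 1 + v/I)
h(Z, k) = -5 + 2*Z*k (h(Z, k) = -5 + (Z + Z)*(k + 0) = -5 + (2*Z)*k = -5 + 2*Z*k)
(h(-6, g)*P(-11, 13))*(-140) = ((-5 + 2*(-6)*3)*((-11 + 13)/(-11)))*(-140) = ((-5 - 36)*(-1/11*2))*(-140) = -41*(-2/11)*(-140) = (82/11)*(-140) = -11480/11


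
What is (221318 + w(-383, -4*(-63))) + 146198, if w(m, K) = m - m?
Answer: 367516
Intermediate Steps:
w(m, K) = 0
(221318 + w(-383, -4*(-63))) + 146198 = (221318 + 0) + 146198 = 221318 + 146198 = 367516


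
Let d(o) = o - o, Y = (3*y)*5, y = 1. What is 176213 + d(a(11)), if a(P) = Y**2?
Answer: 176213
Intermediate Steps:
Y = 15 (Y = (3*1)*5 = 3*5 = 15)
a(P) = 225 (a(P) = 15**2 = 225)
d(o) = 0
176213 + d(a(11)) = 176213 + 0 = 176213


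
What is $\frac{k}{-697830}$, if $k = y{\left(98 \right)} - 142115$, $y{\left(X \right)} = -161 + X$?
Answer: $\frac{71089}{348915} \approx 0.20374$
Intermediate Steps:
$k = -142178$ ($k = \left(-161 + 98\right) - 142115 = -63 - 142115 = -142178$)
$\frac{k}{-697830} = - \frac{142178}{-697830} = \left(-142178\right) \left(- \frac{1}{697830}\right) = \frac{71089}{348915}$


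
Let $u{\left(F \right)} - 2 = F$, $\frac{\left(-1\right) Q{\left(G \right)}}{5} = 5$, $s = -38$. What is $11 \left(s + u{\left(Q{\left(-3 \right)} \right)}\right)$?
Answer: $-671$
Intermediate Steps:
$Q{\left(G \right)} = -25$ ($Q{\left(G \right)} = \left(-5\right) 5 = -25$)
$u{\left(F \right)} = 2 + F$
$11 \left(s + u{\left(Q{\left(-3 \right)} \right)}\right) = 11 \left(-38 + \left(2 - 25\right)\right) = 11 \left(-38 - 23\right) = 11 \left(-61\right) = -671$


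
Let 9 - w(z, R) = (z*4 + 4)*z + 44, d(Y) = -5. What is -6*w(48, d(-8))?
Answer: 56658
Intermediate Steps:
w(z, R) = -35 - z*(4 + 4*z) (w(z, R) = 9 - ((z*4 + 4)*z + 44) = 9 - ((4*z + 4)*z + 44) = 9 - ((4 + 4*z)*z + 44) = 9 - (z*(4 + 4*z) + 44) = 9 - (44 + z*(4 + 4*z)) = 9 + (-44 - z*(4 + 4*z)) = -35 - z*(4 + 4*z))
-6*w(48, d(-8)) = -6*(-35 - 4*48 - 4*48²) = -6*(-35 - 192 - 4*2304) = -6*(-35 - 192 - 9216) = -6*(-9443) = 56658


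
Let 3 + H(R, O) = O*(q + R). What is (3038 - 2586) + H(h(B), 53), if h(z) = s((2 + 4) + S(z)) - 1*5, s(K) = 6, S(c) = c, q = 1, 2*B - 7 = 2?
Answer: 555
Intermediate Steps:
B = 9/2 (B = 7/2 + (½)*2 = 7/2 + 1 = 9/2 ≈ 4.5000)
h(z) = 1 (h(z) = 6 - 1*5 = 6 - 5 = 1)
H(R, O) = -3 + O*(1 + R)
(3038 - 2586) + H(h(B), 53) = (3038 - 2586) + (-3 + 53 + 53*1) = 452 + (-3 + 53 + 53) = 452 + 103 = 555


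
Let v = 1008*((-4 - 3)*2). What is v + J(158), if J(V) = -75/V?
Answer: -2229771/158 ≈ -14112.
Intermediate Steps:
v = -14112 (v = 1008*(-7*2) = 1008*(-14) = -14112)
v + J(158) = -14112 - 75/158 = -2229771/158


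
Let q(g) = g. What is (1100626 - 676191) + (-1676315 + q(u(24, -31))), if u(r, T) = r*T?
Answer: -1252624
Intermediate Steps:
u(r, T) = T*r
(1100626 - 676191) + (-1676315 + q(u(24, -31))) = (1100626 - 676191) + (-1676315 - 31*24) = 424435 + (-1676315 - 744) = 424435 - 1677059 = -1252624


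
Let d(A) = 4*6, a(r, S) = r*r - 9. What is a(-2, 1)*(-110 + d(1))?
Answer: 430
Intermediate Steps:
a(r, S) = -9 + r**2 (a(r, S) = r**2 - 9 = -9 + r**2)
d(A) = 24
a(-2, 1)*(-110 + d(1)) = (-9 + (-2)**2)*(-110 + 24) = (-9 + 4)*(-86) = -5*(-86) = 430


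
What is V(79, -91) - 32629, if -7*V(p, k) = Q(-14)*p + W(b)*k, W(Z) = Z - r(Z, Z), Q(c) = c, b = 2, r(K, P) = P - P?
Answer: -32445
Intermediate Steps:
r(K, P) = 0
W(Z) = Z (W(Z) = Z - 1*0 = Z + 0 = Z)
V(p, k) = 2*p - 2*k/7 (V(p, k) = -(-14*p + 2*k)/7 = 2*p - 2*k/7)
V(79, -91) - 32629 = (2*79 - 2/7*(-91)) - 32629 = (158 + 26) - 32629 = 184 - 32629 = -32445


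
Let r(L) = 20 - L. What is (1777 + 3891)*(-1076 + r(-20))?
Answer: -5872048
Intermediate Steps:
(1777 + 3891)*(-1076 + r(-20)) = (1777 + 3891)*(-1076 + (20 - 1*(-20))) = 5668*(-1076 + (20 + 20)) = 5668*(-1076 + 40) = 5668*(-1036) = -5872048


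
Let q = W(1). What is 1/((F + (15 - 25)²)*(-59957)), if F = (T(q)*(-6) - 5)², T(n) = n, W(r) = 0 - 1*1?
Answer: -1/6055657 ≈ -1.6513e-7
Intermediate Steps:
W(r) = -1 (W(r) = 0 - 1 = -1)
q = -1
F = 1 (F = (-1*(-6) - 5)² = (6 - 5)² = 1² = 1)
1/((F + (15 - 25)²)*(-59957)) = 1/((1 + (15 - 25)²)*(-59957)) = -1/59957/(1 + (-10)²) = -1/59957/(1 + 100) = -1/59957/101 = (1/101)*(-1/59957) = -1/6055657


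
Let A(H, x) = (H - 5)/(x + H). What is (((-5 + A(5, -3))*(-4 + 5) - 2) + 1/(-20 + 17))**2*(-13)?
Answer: -6292/9 ≈ -699.11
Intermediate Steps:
A(H, x) = (-5 + H)/(H + x)
(((-5 + A(5, -3))*(-4 + 5) - 2) + 1/(-20 + 17))**2*(-13) = (((-5 + (-5 + 5)/(5 - 3))*(-4 + 5) - 2) + 1/(-20 + 17))**2*(-13) = (((-5 + 0/2)*1 - 2) + 1/(-3))**2*(-13) = (((-5 + (1/2)*0)*1 - 2) - 1/3)**2*(-13) = (((-5 + 0)*1 - 2) - 1/3)**2*(-13) = ((-5*1 - 2) - 1/3)**2*(-13) = ((-5 - 2) - 1/3)**2*(-13) = (-7 - 1/3)**2*(-13) = (-22/3)**2*(-13) = (484/9)*(-13) = -6292/9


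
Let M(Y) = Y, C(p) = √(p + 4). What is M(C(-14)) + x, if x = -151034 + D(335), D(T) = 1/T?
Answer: -50596389/335 + I*√10 ≈ -1.5103e+5 + 3.1623*I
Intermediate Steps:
C(p) = √(4 + p)
x = -50596389/335 (x = -151034 + 1/335 = -50596389/335 ≈ -1.5103e+5)
M(C(-14)) + x = √(4 - 14) - 50596389/335 = √(-10) - 50596389/335 = I*√10 - 50596389/335 = -50596389/335 + I*√10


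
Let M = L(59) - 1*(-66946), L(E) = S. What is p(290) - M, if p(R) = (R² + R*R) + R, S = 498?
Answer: 101046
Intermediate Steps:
p(R) = R + 2*R² (p(R) = (R² + R²) + R = 2*R² + R = R + 2*R²)
L(E) = 498
M = 67444 (M = 498 - 1*(-66946) = 498 + 66946 = 67444)
p(290) - M = 290*(1 + 2*290) - 1*67444 = 290*(1 + 580) - 67444 = 290*581 - 67444 = 168490 - 67444 = 101046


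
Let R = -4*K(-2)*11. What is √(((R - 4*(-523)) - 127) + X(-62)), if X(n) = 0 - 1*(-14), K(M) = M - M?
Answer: √1979 ≈ 44.486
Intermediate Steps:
K(M) = 0
R = 0 (R = -4*0*11 = 0*11 = 0)
X(n) = 14 (X(n) = 0 + 14 = 14)
√(((R - 4*(-523)) - 127) + X(-62)) = √(((0 - 4*(-523)) - 127) + 14) = √(((0 + 2092) - 127) + 14) = √((2092 - 127) + 14) = √(1965 + 14) = √1979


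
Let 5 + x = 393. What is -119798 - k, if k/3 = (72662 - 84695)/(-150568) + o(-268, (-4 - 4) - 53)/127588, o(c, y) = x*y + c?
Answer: -575348409138875/4802667496 ≈ -1.1980e+5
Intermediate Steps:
x = 388 (x = -5 + 393 = 388)
o(c, y) = c + 388*y (o(c, y) = 388*y + c = c + 388*y)
k = -1551546933/4802667496 (k = 3*((72662 - 84695)/(-150568) + (-268 + 388*((-4 - 4) - 53))/127588) = 3*(-12033*(-1/150568) + (-268 + 388*(-8 - 53))*(1/127588)) = 3*(12033/150568 + (-268 + 388*(-61))*(1/127588)) = 3*(12033/150568 + (-268 - 23668)*(1/127588)) = 3*(12033/150568 - 23936*1/127588) = 3*(12033/150568 - 5984/31897) = 3*(-517182311/4802667496) = -1551546933/4802667496 ≈ -0.32306)
-119798 - k = -119798 - 1*(-1551546933/4802667496) = -119798 + 1551546933/4802667496 = -575348409138875/4802667496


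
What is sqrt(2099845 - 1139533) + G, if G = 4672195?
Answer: 4672195 + 2*sqrt(240078) ≈ 4.6732e+6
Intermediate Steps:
sqrt(2099845 - 1139533) + G = sqrt(2099845 - 1139533) + 4672195 = sqrt(960312) + 4672195 = 2*sqrt(240078) + 4672195 = 4672195 + 2*sqrt(240078)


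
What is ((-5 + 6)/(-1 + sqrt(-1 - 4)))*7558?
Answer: -3779/3 - 3779*I*sqrt(5)/3 ≈ -1259.7 - 2816.7*I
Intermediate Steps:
((-5 + 6)/(-1 + sqrt(-1 - 4)))*7558 = (1/(-1 + sqrt(-5)))*7558 = (1/(-1 + I*sqrt(5)))*7558 = 7558/(-1 + I*sqrt(5))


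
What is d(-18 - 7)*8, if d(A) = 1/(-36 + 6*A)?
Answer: -4/93 ≈ -0.043011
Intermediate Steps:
d(-18 - 7)*8 = (1/(6*(-6 + (-18 - 7))))*8 = (1/(6*(-6 - 25)))*8 = ((⅙)/(-31))*8 = ((⅙)*(-1/31))*8 = -1/186*8 = -4/93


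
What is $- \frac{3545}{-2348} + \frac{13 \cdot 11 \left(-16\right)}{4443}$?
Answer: $\frac{10378211}{10432164} \approx 0.99483$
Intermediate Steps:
$- \frac{3545}{-2348} + \frac{13 \cdot 11 \left(-16\right)}{4443} = \left(-3545\right) \left(- \frac{1}{2348}\right) + 143 \left(-16\right) \frac{1}{4443} = \frac{3545}{2348} - \frac{2288}{4443} = \frac{10378211}{10432164}$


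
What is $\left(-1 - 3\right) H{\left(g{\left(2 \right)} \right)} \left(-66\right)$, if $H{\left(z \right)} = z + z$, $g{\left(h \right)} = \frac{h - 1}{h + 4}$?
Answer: $88$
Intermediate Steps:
$g{\left(h \right)} = \frac{-1 + h}{4 + h}$
$H{\left(z \right)} = 2 z$
$\left(-1 - 3\right) H{\left(g{\left(2 \right)} \right)} \left(-66\right) = \left(-1 - 3\right) 2 \frac{-1 + 2}{4 + 2} \left(-66\right) = - 4 \cdot 2 \cdot \frac{1}{6} \cdot 1 \left(-66\right) = - 4 \cdot 2 \cdot \frac{1}{6} \left(-66\right) = \left(-4\right) \frac{1}{3} \left(-66\right) = \left(- \frac{4}{3}\right) \left(-66\right) = 88$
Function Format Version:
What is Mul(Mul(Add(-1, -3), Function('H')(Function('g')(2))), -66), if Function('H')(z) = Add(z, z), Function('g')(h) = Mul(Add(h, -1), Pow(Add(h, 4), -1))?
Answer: 88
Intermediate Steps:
Function('g')(h) = Mul(Pow(Add(4, h), -1), Add(-1, h)) (Function('g')(h) = Mul(Add(-1, h), Pow(Add(4, h), -1)) = Mul(Pow(Add(4, h), -1), Add(-1, h)))
Function('H')(z) = Mul(2, z)
Mul(Mul(Add(-1, -3), Function('H')(Function('g')(2))), -66) = Mul(Mul(Add(-1, -3), Mul(2, Mul(Pow(Add(4, 2), -1), Add(-1, 2)))), -66) = Mul(Mul(-4, Mul(2, Mul(Pow(6, -1), 1))), -66) = Mul(Mul(-4, Mul(2, Mul(Rational(1, 6), 1))), -66) = Mul(Mul(-4, Mul(2, Rational(1, 6))), -66) = Mul(Mul(-4, Rational(1, 3)), -66) = Mul(Rational(-4, 3), -66) = 88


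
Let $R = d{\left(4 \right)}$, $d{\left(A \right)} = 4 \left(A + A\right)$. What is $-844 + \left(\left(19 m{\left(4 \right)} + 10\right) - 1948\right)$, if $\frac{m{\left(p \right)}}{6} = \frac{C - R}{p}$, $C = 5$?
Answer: $- \frac{7103}{2} \approx -3551.5$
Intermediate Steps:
$d{\left(A \right)} = 8 A$ ($d{\left(A \right)} = 4 \cdot 2 A = 8 A$)
$R = 32$ ($R = 8 \cdot 4 = 32$)
$m{\left(p \right)} = - \frac{162}{p}$ ($m{\left(p \right)} = 6 \frac{5 - 32}{p} = 6 \left(- \frac{27}{p}\right) = - \frac{162}{p}$)
$-844 + \left(\left(19 m{\left(4 \right)} + 10\right) - 1948\right) = -844 - \left(1938 - - \frac{3078}{4}\right) = -844 - \left(1938 - \left(-3078\right) \frac{1}{4}\right) = -844 + \left(\left(19 \left(- \frac{81}{2}\right) + 10\right) - 1948\right) = -844 + \left(\left(- \frac{1539}{2} + 10\right) - 1948\right) = -844 - \frac{5415}{2} = - \frac{7103}{2}$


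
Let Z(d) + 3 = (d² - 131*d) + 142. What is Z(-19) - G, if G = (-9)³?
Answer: 3718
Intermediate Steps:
Z(d) = 139 + d² - 131*d (Z(d) = -3 + ((d² - 131*d) + 142) = -3 + (142 + d² - 131*d) = 139 + d² - 131*d)
G = -729
Z(-19) - G = (139 + (-19)² - 131*(-19)) - 1*(-729) = (139 + 361 + 2489) + 729 = 2989 + 729 = 3718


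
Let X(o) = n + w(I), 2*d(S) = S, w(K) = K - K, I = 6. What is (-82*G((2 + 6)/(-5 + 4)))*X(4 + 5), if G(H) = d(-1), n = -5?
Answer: -205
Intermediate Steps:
w(K) = 0
d(S) = S/2
G(H) = -1/2 (G(H) = (1/2)*(-1) = -1/2)
X(o) = -5 (X(o) = -5 + 0 = -5)
(-82*G((2 + 6)/(-5 + 4)))*X(4 + 5) = -82*(-1/2)*(-5) = 41*(-5) = -205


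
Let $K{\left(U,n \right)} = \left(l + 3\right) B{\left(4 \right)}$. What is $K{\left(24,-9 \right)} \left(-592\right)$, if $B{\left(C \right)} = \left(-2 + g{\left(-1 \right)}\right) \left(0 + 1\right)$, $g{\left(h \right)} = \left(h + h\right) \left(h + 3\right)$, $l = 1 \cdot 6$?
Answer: $31968$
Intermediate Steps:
$l = 6$
$g{\left(h \right)} = 2 h \left(3 + h\right)$
$B{\left(C \right)} = -6$ ($B{\left(C \right)} = \left(-2 + 2 \left(-1\right) \left(3 - 1\right)\right) \left(0 + 1\right) = \left(-2 + 2 \left(-1\right) 2\right) 1 = \left(-2 - 4\right) 1 = \left(-6\right) 1 = -6$)
$K{\left(U,n \right)} = -54$ ($K{\left(U,n \right)} = \left(6 + 3\right) \left(-6\right) = 9 \left(-6\right) = -54$)
$K{\left(24,-9 \right)} \left(-592\right) = \left(-54\right) \left(-592\right) = 31968$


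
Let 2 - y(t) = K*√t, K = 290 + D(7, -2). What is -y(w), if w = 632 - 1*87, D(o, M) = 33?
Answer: -2 + 323*√545 ≈ 7538.5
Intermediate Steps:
K = 323 (K = 290 + 33 = 323)
w = 545 (w = 632 - 87 = 545)
y(t) = 2 - 323*√t
-y(w) = -(2 - 323*√545) = -2 + 323*√545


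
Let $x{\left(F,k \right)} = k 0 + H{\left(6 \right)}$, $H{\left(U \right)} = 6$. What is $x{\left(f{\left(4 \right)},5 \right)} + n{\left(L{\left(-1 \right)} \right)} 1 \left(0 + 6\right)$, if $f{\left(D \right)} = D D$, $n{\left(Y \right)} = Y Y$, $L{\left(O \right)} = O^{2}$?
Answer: $12$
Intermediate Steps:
$n{\left(Y \right)} = Y^{2}$
$f{\left(D \right)} = D^{2}$
$x{\left(F,k \right)} = 6$ ($x{\left(F,k \right)} = k 0 + 6 = 0 + 6 = 6$)
$x{\left(f{\left(4 \right)},5 \right)} + n{\left(L{\left(-1 \right)} \right)} 1 \left(0 + 6\right) = 6 + \left(\left(-1\right)^{2}\right)^{2} \cdot 1 \left(0 + 6\right) = 6 + 1^{2} \cdot 1 \cdot 6 = 6 + 1 \cdot 6 = 6 + 6 = 12$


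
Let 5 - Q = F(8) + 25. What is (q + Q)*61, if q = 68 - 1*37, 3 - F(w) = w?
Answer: 976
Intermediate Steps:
F(w) = 3 - w
q = 31 (q = 68 - 37 = 31)
Q = -15 (Q = 5 - ((3 - 1*8) + 25) = 5 - ((3 - 8) + 25) = 5 - (-5 + 25) = 5 - 1*20 = 5 - 20 = -15)
(q + Q)*61 = (31 - 15)*61 = 16*61 = 976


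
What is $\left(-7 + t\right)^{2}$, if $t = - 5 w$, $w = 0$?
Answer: $49$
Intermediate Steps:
$t = 0$ ($t = \left(-5\right) 0 = 0$)
$\left(-7 + t\right)^{2} = \left(-7 + 0\right)^{2} = \left(-7\right)^{2} = 49$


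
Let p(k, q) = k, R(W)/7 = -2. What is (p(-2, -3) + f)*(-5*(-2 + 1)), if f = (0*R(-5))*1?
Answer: -10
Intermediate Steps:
R(W) = -14 (R(W) = 7*(-2) = -14)
f = 0 (f = (0*(-14))*1 = 0*1 = 0)
(p(-2, -3) + f)*(-5*(-2 + 1)) = (-2 + 0)*(-5*(-2 + 1)) = -(-10)*(-1) = -2*5 = -10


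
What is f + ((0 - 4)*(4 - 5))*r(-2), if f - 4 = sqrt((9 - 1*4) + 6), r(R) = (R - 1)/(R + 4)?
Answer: -2 + sqrt(11) ≈ 1.3166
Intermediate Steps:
r(R) = (-1 + R)/(4 + R)
f = 4 + sqrt(11) (f = 4 + sqrt((9 - 1*4) + 6) = 4 + sqrt((9 - 4) + 6) = 4 + sqrt(5 + 6) = 4 + sqrt(11) ≈ 7.3166)
f + ((0 - 4)*(4 - 5))*r(-2) = (4 + sqrt(11)) + ((0 - 4)*(4 - 5))*((-1 - 2)/(4 - 2)) = (4 + sqrt(11)) + (-4*(-1))*(-3/2) = (4 + sqrt(11)) + 4*((1/2)*(-3)) = (4 + sqrt(11)) + 4*(-3/2) = (4 + sqrt(11)) - 6 = -2 + sqrt(11)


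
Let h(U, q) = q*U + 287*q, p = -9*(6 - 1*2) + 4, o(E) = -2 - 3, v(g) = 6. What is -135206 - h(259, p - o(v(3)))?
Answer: -120464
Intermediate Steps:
o(E) = -5
p = -32 (p = -9*(6 - 2) + 4 = -9*4 + 4 = -36 + 4 = -32)
h(U, q) = 287*q + U*q (h(U, q) = U*q + 287*q = 287*q + U*q)
-135206 - h(259, p - o(v(3))) = -135206 - (-32 - 1*(-5))*(287 + 259) = -135206 - (-32 + 5)*546 = -135206 - (-27)*546 = -135206 - 1*(-14742) = -135206 + 14742 = -120464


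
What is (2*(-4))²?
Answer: 64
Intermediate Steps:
(2*(-4))² = (-8)² = 64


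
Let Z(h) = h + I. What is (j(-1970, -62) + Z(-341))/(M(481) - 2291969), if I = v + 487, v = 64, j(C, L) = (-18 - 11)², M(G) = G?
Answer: -1051/2291488 ≈ -0.00045865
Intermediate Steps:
j(C, L) = 841 (j(C, L) = (-29)² = 841)
I = 551 (I = 64 + 487 = 551)
Z(h) = 551 + h (Z(h) = h + 551 = 551 + h)
(j(-1970, -62) + Z(-341))/(M(481) - 2291969) = (841 + (551 - 341))/(481 - 2291969) = (841 + 210)/(-2291488) = 1051*(-1/2291488) = -1051/2291488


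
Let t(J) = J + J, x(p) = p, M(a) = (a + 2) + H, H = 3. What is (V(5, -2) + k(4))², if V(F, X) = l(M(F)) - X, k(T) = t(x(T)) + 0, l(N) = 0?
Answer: 100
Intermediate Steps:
M(a) = 5 + a (M(a) = (a + 2) + 3 = (2 + a) + 3 = 5 + a)
t(J) = 2*J
k(T) = 2*T (k(T) = 2*T + 0 = 2*T)
V(F, X) = -X (V(F, X) = 0 - X = -X)
(V(5, -2) + k(4))² = (-1*(-2) + 2*4)² = (2 + 8)² = 10² = 100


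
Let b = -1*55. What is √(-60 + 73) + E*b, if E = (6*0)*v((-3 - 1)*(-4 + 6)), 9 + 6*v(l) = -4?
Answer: √13 ≈ 3.6056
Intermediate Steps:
v(l) = -13/6 (v(l) = -3/2 + (⅙)*(-4) = -3/2 - ⅔ = -13/6)
b = -55
E = 0 (E = (6*0)*(-13/6) = 0*(-13/6) = 0)
√(-60 + 73) + E*b = √(-60 + 73) + 0*(-55) = √13 + 0 = √13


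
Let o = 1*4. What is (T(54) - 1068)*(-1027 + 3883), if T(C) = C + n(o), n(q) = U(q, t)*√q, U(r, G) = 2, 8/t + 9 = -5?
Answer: -2884560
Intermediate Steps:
t = -4/7 (t = 8/(-9 - 5) = 8/(-14) = 8*(-1/14) = -4/7 ≈ -0.57143)
o = 4
n(q) = 2*√q
T(C) = 4 + C (T(C) = C + 2*√4 = C + 2*2 = C + 4 = 4 + C)
(T(54) - 1068)*(-1027 + 3883) = ((4 + 54) - 1068)*(-1027 + 3883) = (58 - 1068)*2856 = -1010*2856 = -2884560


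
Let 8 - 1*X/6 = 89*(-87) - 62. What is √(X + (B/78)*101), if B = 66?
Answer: 5*√317473/13 ≈ 216.71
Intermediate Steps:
X = 46878 (X = 48 - 6*(89*(-87) - 62) = 48 - 6*(-7743 - 62) = 48 - 6*(-7805) = 48 + 46830 = 46878)
√(X + (B/78)*101) = √(46878 + (66/78)*101) = √(46878 + (66*(1/78))*101) = √(46878 + (11/13)*101) = √(46878 + 1111/13) = √(610525/13) = 5*√317473/13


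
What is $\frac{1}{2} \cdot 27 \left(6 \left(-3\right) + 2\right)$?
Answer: $-216$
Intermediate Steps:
$\frac{1}{2} \cdot 27 \left(6 \left(-3\right) + 2\right) = \frac{1}{2} \cdot 27 \left(-18 + 2\right) = \frac{27}{2} \left(-16\right) = -216$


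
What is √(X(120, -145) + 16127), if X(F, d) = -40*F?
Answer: √11327 ≈ 106.43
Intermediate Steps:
√(X(120, -145) + 16127) = √(-40*120 + 16127) = √(-4800 + 16127) = √11327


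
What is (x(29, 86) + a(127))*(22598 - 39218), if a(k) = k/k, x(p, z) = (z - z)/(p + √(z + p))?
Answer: -16620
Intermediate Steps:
x(p, z) = 0 (x(p, z) = 0/(p + √(p + z)) = 0)
a(k) = 1
(x(29, 86) + a(127))*(22598 - 39218) = (0 + 1)*(22598 - 39218) = 1*(-16620) = -16620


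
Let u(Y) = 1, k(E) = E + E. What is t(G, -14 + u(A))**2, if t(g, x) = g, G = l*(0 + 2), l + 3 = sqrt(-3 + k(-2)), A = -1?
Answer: 8 - 24*I*sqrt(7) ≈ 8.0 - 63.498*I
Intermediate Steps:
k(E) = 2*E
l = -3 + I*sqrt(7) (l = -3 + sqrt(-3 + 2*(-2)) = -3 + sqrt(-3 - 4) = -3 + sqrt(-7) = -3 + I*sqrt(7) ≈ -3.0 + 2.6458*I)
G = -6 + 2*I*sqrt(7) (G = (-3 + I*sqrt(7))*(0 + 2) = (-3 + I*sqrt(7))*2 = -6 + 2*I*sqrt(7) ≈ -6.0 + 5.2915*I)
t(G, -14 + u(A))**2 = (-6 + 2*I*sqrt(7))**2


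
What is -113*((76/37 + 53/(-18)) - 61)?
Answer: 4657747/666 ≈ 6993.6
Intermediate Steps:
-113*((76/37 + 53/(-18)) - 61) = -113*((76*(1/37) + 53*(-1/18)) - 61) = -113*((76/37 - 53/18) - 61) = -113*(-593/666 - 61) = -113*(-41219/666) = 4657747/666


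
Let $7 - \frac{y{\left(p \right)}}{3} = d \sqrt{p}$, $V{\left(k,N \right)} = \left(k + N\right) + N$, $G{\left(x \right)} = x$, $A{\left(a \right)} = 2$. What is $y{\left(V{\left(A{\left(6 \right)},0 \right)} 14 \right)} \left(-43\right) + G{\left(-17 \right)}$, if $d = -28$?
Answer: $-920 - 7224 \sqrt{7} \approx -20033.0$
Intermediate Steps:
$V{\left(k,N \right)} = k + 2 N$ ($V{\left(k,N \right)} = \left(N + k\right) + N = k + 2 N$)
$y{\left(p \right)} = 21 + 84 \sqrt{p}$ ($y{\left(p \right)} = 21 - 3 \left(- 28 \sqrt{p}\right) = 21 + 84 \sqrt{p}$)
$y{\left(V{\left(A{\left(6 \right)},0 \right)} 14 \right)} \left(-43\right) + G{\left(-17 \right)} = \left(21 + 84 \sqrt{\left(2 + 2 \cdot 0\right) 14}\right) \left(-43\right) - 17 = \left(21 + 84 \sqrt{\left(2 + 0\right) 14}\right) \left(-43\right) - 17 = \left(21 + 84 \sqrt{2 \cdot 14}\right) \left(-43\right) - 17 = \left(21 + 84 \sqrt{28}\right) \left(-43\right) - 17 = \left(21 + 84 \cdot 2 \sqrt{7}\right) \left(-43\right) - 17 = \left(21 + 168 \sqrt{7}\right) \left(-43\right) - 17 = \left(-903 - 7224 \sqrt{7}\right) - 17 = -920 - 7224 \sqrt{7}$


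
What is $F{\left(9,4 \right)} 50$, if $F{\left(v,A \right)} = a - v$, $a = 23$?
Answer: $700$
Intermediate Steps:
$F{\left(v,A \right)} = 23 - v$
$F{\left(9,4 \right)} 50 = \left(23 - 9\right) 50 = 14 \cdot 50 = 700$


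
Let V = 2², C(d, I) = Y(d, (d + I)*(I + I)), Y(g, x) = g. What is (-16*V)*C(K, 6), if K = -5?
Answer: 320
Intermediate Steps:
C(d, I) = d
V = 4
(-16*V)*C(K, 6) = -16*4*(-5) = -64*(-5) = 320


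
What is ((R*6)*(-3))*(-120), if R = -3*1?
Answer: -6480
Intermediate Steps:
R = -3
((R*6)*(-3))*(-120) = (-3*6*(-3))*(-120) = -18*(-3)*(-120) = 54*(-120) = -6480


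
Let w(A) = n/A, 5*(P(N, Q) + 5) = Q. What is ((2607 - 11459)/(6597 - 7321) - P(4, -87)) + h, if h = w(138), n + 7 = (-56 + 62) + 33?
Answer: 2176733/62445 ≈ 34.858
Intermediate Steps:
n = 32 (n = -7 + ((-56 + 62) + 33) = -7 + (6 + 33) = -7 + 39 = 32)
P(N, Q) = -5 + Q/5
w(A) = 32/A
h = 16/69 (h = 32/138 = 32*(1/138) = 16/69 ≈ 0.23188)
((2607 - 11459)/(6597 - 7321) - P(4, -87)) + h = ((2607 - 11459)/(6597 - 7321) - (-5 + (1/5)*(-87))) + 16/69 = (-8852/(-724) - (-5 - 87/5)) + 16/69 = (-8852*(-1/724) - 1*(-112/5)) + 16/69 = (2213/181 + 112/5) + 16/69 = 31337/905 + 16/69 = 2176733/62445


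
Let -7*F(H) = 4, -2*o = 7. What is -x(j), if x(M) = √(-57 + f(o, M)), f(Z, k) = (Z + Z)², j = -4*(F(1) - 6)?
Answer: -2*I*√2 ≈ -2.8284*I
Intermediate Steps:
o = -7/2 (o = -½*7 = -7/2 ≈ -3.5000)
F(H) = -4/7 (F(H) = -⅐*4 = -4/7)
j = 184/7 (j = -4*(-4/7 - 6) = -4*(-46/7) = 184/7 ≈ 26.286)
f(Z, k) = 4*Z² (f(Z, k) = (2*Z)² = 4*Z²)
x(M) = 2*I*√2 (x(M) = √(-57 + 4*(-7/2)²) = √(-57 + 4*(49/4)) = √(-57 + 49) = √(-8) = 2*I*√2)
-x(j) = -2*I*√2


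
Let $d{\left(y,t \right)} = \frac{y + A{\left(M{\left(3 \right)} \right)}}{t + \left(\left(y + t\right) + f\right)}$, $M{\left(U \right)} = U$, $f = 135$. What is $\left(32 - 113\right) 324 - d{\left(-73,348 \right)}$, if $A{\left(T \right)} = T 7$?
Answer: $- \frac{9946450}{379} \approx -26244.0$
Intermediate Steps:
$A{\left(T \right)} = 7 T$
$d{\left(y,t \right)} = \frac{21 + y}{135 + y + 2 t}$ ($d{\left(y,t \right)} = \frac{y + 7 \cdot 3}{t + \left(\left(y + t\right) + 135\right)} = \frac{y + 21}{t + \left(\left(t + y\right) + 135\right)} = \frac{21 + y}{t + \left(135 + t + y\right)} = \frac{21 + y}{135 + y + 2 t}$)
$\left(32 - 113\right) 324 - d{\left(-73,348 \right)} = \left(32 - 113\right) 324 - \frac{21 - 73}{135 - 73 + 2 \cdot 348} = \left(-81\right) 324 - \frac{1}{135 - 73 + 696} \left(-52\right) = -26244 - \frac{1}{758} \left(-52\right) = -26244 - - \frac{26}{379} = -26244 + \frac{26}{379} = - \frac{9946450}{379}$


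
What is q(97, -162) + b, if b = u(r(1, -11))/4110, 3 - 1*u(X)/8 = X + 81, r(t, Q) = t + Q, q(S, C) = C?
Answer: -333182/2055 ≈ -162.13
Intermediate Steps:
r(t, Q) = Q + t
u(X) = -624 - 8*X (u(X) = 24 - 8*(X + 81) = 24 - 8*(81 + X) = 24 + (-648 - 8*X) = -624 - 8*X)
b = -272/2055 (b = (-624 - 8*(-11 + 1))/4110 = (-624 - 8*(-10))*(1/4110) = (-624 + 80)*(1/4110) = -544*1/4110 = -272/2055 ≈ -0.13236)
q(97, -162) + b = -162 - 272/2055 = -333182/2055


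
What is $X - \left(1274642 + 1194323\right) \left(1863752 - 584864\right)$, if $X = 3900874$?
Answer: $-3157525810046$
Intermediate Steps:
$X - \left(1274642 + 1194323\right) \left(1863752 - 584864\right) = 3900874 - \left(1274642 + 1194323\right) \left(1863752 - 584864\right) = 3900874 - 2468965 \cdot 1278888 = 3900874 - 3157529710920 = -3157525810046$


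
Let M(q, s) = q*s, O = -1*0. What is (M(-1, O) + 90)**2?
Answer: 8100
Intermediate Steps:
O = 0
(M(-1, O) + 90)**2 = (-1*0 + 90)**2 = (0 + 90)**2 = 90**2 = 8100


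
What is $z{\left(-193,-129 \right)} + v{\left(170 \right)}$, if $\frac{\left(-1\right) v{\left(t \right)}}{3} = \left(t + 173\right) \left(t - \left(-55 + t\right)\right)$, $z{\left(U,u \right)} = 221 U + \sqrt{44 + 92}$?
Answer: $-99248 + 2 \sqrt{34} \approx -99236.0$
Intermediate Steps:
$z{\left(U,u \right)} = 2 \sqrt{34} + 221 U$ ($z{\left(U,u \right)} = 221 U + \sqrt{136} = 221 U + 2 \sqrt{34} = 2 \sqrt{34} + 221 U$)
$v{\left(t \right)} = -28545 - 165 t$ ($v{\left(t \right)} = - 3 \left(t + 173\right) \left(t - \left(-55 + t\right)\right) = - 3 \left(173 + t\right) 55 = - 3 \left(9515 + 55 t\right) = -28545 - 165 t$)
$z{\left(-193,-129 \right)} + v{\left(170 \right)} = \left(2 \sqrt{34} + 221 \left(-193\right)\right) - 56595 = \left(2 \sqrt{34} - 42653\right) - 56595 = \left(-42653 + 2 \sqrt{34}\right) - 56595 = -99248 + 2 \sqrt{34}$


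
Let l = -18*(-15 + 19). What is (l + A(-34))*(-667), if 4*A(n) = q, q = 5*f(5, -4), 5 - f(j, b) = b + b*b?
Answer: 215441/4 ≈ 53860.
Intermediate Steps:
f(j, b) = 5 - b - b**2 (f(j, b) = 5 - (b + b*b) = 5 - (b + b**2) = 5 + (-b - b**2) = 5 - b - b**2)
q = -35 (q = 5*(5 - 1*(-4) - 1*(-4)**2) = 5*(5 + 4 - 1*16) = 5*(5 + 4 - 16) = 5*(-7) = -35)
A(n) = -35/4 (A(n) = (1/4)*(-35) = -35/4)
l = -72 (l = -18*4 = -72)
(l + A(-34))*(-667) = (-72 - 35/4)*(-667) = -323/4*(-667) = 215441/4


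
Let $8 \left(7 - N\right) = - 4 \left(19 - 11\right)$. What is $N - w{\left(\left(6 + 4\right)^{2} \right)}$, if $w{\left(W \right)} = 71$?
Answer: $-60$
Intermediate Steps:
$N = 11$ ($N = 7 - \frac{\left(-4\right) \left(19 - 11\right)}{8} = 7 - \frac{\left(-4\right) 8}{8} = 7 - -4 = 7 + 4 = 11$)
$N - w{\left(\left(6 + 4\right)^{2} \right)} = 11 - 71 = -60$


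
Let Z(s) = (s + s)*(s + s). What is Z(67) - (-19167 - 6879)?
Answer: 44002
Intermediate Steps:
Z(s) = 4*s**2 (Z(s) = (2*s)*(2*s) = 4*s**2)
Z(67) - (-19167 - 6879) = 4*67**2 - (-19167 - 6879) = 4*4489 - 1*(-26046) = 17956 + 26046 = 44002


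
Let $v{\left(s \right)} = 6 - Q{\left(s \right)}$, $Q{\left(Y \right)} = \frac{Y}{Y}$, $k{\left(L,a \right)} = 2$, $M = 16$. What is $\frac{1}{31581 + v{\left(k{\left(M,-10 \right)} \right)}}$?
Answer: $\frac{1}{31586} \approx 3.166 \cdot 10^{-5}$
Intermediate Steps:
$Q{\left(Y \right)} = 1$
$v{\left(s \right)} = 5$ ($v{\left(s \right)} = 6 - 1 = 5$)
$\frac{1}{31581 + v{\left(k{\left(M,-10 \right)} \right)}} = \frac{1}{31581 + 5} = \frac{1}{31586}$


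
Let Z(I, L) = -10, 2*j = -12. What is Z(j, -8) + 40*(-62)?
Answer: -2490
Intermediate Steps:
j = -6 (j = (½)*(-12) = -6)
Z(j, -8) + 40*(-62) = -10 + 40*(-62) = -10 - 2480 = -2490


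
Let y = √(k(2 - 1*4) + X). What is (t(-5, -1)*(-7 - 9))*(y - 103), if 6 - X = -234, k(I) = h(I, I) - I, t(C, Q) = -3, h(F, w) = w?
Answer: -4944 + 192*√15 ≈ -4200.4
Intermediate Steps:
k(I) = 0 (k(I) = I - I = 0)
X = 240 (X = 6 - 1*(-234) = 6 + 234 = 240)
y = 4*√15 (y = √(0 + 240) = √240 = 4*√15 ≈ 15.492)
(t(-5, -1)*(-7 - 9))*(y - 103) = (-3*(-7 - 9))*(4*√15 - 103) = (-3*(-16))*(-103 + 4*√15) = 48*(-103 + 4*√15) = -4944 + 192*√15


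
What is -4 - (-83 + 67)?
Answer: 12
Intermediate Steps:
-4 - (-83 + 67) = -4 - 1*(-16) = -4 + 16 = 12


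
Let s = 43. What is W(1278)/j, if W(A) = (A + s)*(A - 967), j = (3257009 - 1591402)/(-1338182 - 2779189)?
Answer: -1691543645301/1665607 ≈ -1.0156e+6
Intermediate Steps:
j = -1665607/4117371 (j = 1665607/(-4117371) = 1665607*(-1/4117371) = -1665607/4117371 ≈ -0.40453)
W(A) = (-967 + A)*(43 + A) (W(A) = (A + 43)*(A - 967) = (43 + A)*(-967 + A) = (-967 + A)*(43 + A))
W(1278)/j = (-41581 + 1278**2 - 924*1278)/(-1665607/4117371) = (-41581 + 1633284 - 1180872)*(-4117371/1665607) = 410831*(-4117371/1665607) = -1691543645301/1665607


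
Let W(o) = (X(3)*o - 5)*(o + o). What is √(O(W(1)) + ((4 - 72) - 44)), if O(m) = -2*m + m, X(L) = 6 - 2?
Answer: I*√110 ≈ 10.488*I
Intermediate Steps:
X(L) = 4
W(o) = 2*o*(-5 + 4*o) (W(o) = (4*o - 5)*(o + o) = (-5 + 4*o)*(2*o) = 2*o*(-5 + 4*o))
O(m) = -m
√(O(W(1)) + ((4 - 72) - 44)) = √(-2*(-5 + 4*1) + ((4 - 72) - 44)) = √(-2*(-5 + 4) + (-68 - 44)) = √(-2*(-1) - 112) = √(-1*(-2) - 112) = √(2 - 112) = √(-110) = I*√110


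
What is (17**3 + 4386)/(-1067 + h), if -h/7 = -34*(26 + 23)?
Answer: 9299/10595 ≈ 0.87768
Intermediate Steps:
h = 11662 (h = -(-238)*(26 + 23) = -(-238)*49 = -7*(-1666) = 11662)
(17**3 + 4386)/(-1067 + h) = (17**3 + 4386)/(-1067 + 11662) = (4913 + 4386)/10595 = 9299*(1/10595) = 9299/10595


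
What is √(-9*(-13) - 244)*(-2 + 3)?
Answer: I*√127 ≈ 11.269*I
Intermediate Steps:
√(-9*(-13) - 244)*(-2 + 3) = √(117 - 244)*1 = √(-127)*1 = (I*√127)*1 = I*√127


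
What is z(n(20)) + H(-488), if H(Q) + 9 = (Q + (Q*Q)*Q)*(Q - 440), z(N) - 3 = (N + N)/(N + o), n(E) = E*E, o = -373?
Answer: 2911877027198/27 ≈ 1.0785e+11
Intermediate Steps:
n(E) = E**2
z(N) = 3 + 2*N/(-373 + N) (z(N) = 3 + (N + N)/(N - 373) = 3 + (2*N)/(-373 + N) = 3 + 2*N/(-373 + N))
H(Q) = -9 + (-440 + Q)*(Q + Q**3) (H(Q) = -9 + (Q + (Q*Q)*Q)*(Q - 440) = -9 + (Q + Q**2*Q)*(-440 + Q) = -9 + (Q + Q**3)*(-440 + Q) = -9 + (-440 + Q)*(Q + Q**3))
z(n(20)) + H(-488) = (-1119 + 5*20**2)/(-373 + 20**2) + (-9 + (-488)**2 + (-488)**4 - 440*(-488) - 440*(-488)**3) = (-1119 + 5*400)/(-373 + 400) + (-9 + 238144 + 56712564736 + 214720 - 440*(-116214272)) = (-1119 + 2000)/27 + (-9 + 238144 + 56712564736 + 214720 + 51134279680) = (1/27)*881 + 107847297271 = 881/27 + 107847297271 = 2911877027198/27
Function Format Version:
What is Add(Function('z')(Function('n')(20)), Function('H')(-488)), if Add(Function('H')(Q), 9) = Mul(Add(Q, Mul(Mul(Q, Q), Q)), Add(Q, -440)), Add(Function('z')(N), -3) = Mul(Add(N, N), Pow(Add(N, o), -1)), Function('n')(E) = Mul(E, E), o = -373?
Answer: Rational(2911877027198, 27) ≈ 1.0785e+11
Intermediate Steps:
Function('n')(E) = Pow(E, 2)
Function('z')(N) = Add(3, Mul(2, N, Pow(Add(-373, N), -1))) (Function('z')(N) = Add(3, Mul(Add(N, N), Pow(Add(N, -373), -1))) = Add(3, Mul(Mul(2, N), Pow(Add(-373, N), -1))) = Add(3, Mul(2, N, Pow(Add(-373, N), -1))))
Function('H')(Q) = Add(-9, Mul(Add(-440, Q), Add(Q, Pow(Q, 3)))) (Function('H')(Q) = Add(-9, Mul(Add(Q, Mul(Mul(Q, Q), Q)), Add(Q, -440))) = Add(-9, Mul(Add(Q, Mul(Pow(Q, 2), Q)), Add(-440, Q))) = Add(-9, Mul(Add(Q, Pow(Q, 3)), Add(-440, Q))) = Add(-9, Mul(Add(-440, Q), Add(Q, Pow(Q, 3)))))
Add(Function('z')(Function('n')(20)), Function('H')(-488)) = Add(Mul(Pow(Add(-373, Pow(20, 2)), -1), Add(-1119, Mul(5, Pow(20, 2)))), Add(-9, Pow(-488, 2), Pow(-488, 4), Mul(-440, -488), Mul(-440, Pow(-488, 3)))) = Add(Mul(Pow(Add(-373, 400), -1), Add(-1119, Mul(5, 400))), Add(-9, 238144, 56712564736, 214720, Mul(-440, -116214272))) = Add(Mul(Pow(27, -1), Add(-1119, 2000)), Add(-9, 238144, 56712564736, 214720, 51134279680)) = Add(Mul(Rational(1, 27), 881), 107847297271) = Add(Rational(881, 27), 107847297271) = Rational(2911877027198, 27)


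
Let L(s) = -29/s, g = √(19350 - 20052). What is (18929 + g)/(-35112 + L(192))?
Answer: -3634368/6741533 - 576*I*√78/6741533 ≈ -0.5391 - 0.00075459*I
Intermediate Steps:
g = 3*I*√78 (g = √(-702) = 3*I*√78 ≈ 26.495*I)
(18929 + g)/(-35112 + L(192)) = (18929 + 3*I*√78)/(-35112 - 29/192) = (18929 + 3*I*√78)/(-6741533/192) = (18929 + 3*I*√78)*(-192/6741533) = -3634368/6741533 - 576*I*√78/6741533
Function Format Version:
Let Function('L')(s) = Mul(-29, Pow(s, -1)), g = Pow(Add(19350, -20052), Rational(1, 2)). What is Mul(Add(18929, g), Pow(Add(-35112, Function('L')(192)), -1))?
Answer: Add(Rational(-3634368, 6741533), Mul(Rational(-576, 6741533), I, Pow(78, Rational(1, 2)))) ≈ Add(-0.53910, Mul(-0.00075459, I))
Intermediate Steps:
g = Mul(3, I, Pow(78, Rational(1, 2))) (g = Pow(-702, Rational(1, 2)) = Mul(3, I, Pow(78, Rational(1, 2))) ≈ Mul(26.495, I))
Mul(Add(18929, g), Pow(Add(-35112, Function('L')(192)), -1)) = Mul(Add(18929, Mul(3, I, Pow(78, Rational(1, 2)))), Pow(Add(-35112, Mul(-29, Pow(192, -1))), -1)) = Mul(Add(18929, Mul(3, I, Pow(78, Rational(1, 2)))), Pow(Add(-35112, Mul(-29, Rational(1, 192))), -1)) = Mul(Add(18929, Mul(3, I, Pow(78, Rational(1, 2)))), Pow(Add(-35112, Rational(-29, 192)), -1)) = Mul(Add(18929, Mul(3, I, Pow(78, Rational(1, 2)))), Pow(Rational(-6741533, 192), -1)) = Mul(Add(18929, Mul(3, I, Pow(78, Rational(1, 2)))), Rational(-192, 6741533)) = Add(Rational(-3634368, 6741533), Mul(Rational(-576, 6741533), I, Pow(78, Rational(1, 2))))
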